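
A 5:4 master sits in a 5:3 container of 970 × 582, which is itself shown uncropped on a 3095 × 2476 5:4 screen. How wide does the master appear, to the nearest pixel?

First fit — 5:4 into 970×582 spans the height: 727.50 × 582.00.
The 5:3 canvas is width-limited in 3095×2476, giving 3095.00 × 1857.00; scale factor 3.1907.
The master scales with it: width 727.50 × 3.1907 ≈ 2321.25.

2321 px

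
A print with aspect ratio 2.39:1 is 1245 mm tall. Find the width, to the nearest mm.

2976 mm

Width = 1245 × 2.390 = 2975.55.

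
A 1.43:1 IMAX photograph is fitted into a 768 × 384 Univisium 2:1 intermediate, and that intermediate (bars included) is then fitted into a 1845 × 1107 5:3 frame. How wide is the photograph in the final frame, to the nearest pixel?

Inside the 768×384 canvas the photograph is height-limited at 549.12 × 384.00.
The Univisium 2:1 canvas is width-limited in 1845×1107, giving 1845.00 × 922.50; scale factor 2.4023.
The photograph scales with it: width 549.12 × 2.4023 ≈ 1319.17.

1319 px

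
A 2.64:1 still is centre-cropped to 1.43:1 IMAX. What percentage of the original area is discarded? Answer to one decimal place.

Going from 2.64:1 to 1.43:1 IMAX means cutting width while keeping height.
Fraction kept = (1.430)/(2.640) ≈ 54.17%, so 45.83% is lost.

45.8%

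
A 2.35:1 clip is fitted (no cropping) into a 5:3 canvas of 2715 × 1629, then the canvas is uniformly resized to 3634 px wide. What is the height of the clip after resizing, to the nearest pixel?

1546 px

At 2715×1629 the clip is width-limited, so height = 2715 / 2.350 ≈ 1155.32 px.
The frame scales by 3634/2715 = 1.3385; 1155.32 × 1.3385 ≈ 1546.38 px.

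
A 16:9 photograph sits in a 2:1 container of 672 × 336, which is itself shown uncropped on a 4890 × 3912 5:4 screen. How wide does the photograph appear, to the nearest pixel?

4347 px

Inside the 672×336 canvas the photograph is height-limited at 597.33 × 336.00.
The 2:1 canvas is width-limited in 4890×3912, giving 4890.00 × 2445.00; scale factor 7.2768.
Applying the same ×7.2768: 597.33 → 4346.67.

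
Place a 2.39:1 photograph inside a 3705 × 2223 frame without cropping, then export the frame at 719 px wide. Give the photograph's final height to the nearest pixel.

301 px

In the 3705×2223 frame the photograph fills the width: height = 3705 / 2.390 ≈ 1550.21 px.
The frame scales by 719/3705 = 0.1941; 1550.21 × 0.1941 ≈ 300.84 px.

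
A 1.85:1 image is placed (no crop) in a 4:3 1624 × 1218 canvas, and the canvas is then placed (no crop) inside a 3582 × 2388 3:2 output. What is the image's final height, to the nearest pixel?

1.85:1 in 1624×1218: fills the width, so the image is 1624.00 × 877.84.
Second fit — the 4:3 canvas into 3582×2388 spans the height: 3184.00 × 2388.00 (×1.9606 from 1624×1218).
The image scales with it: height 877.84 × 1.9606 ≈ 1721.08.

1721 px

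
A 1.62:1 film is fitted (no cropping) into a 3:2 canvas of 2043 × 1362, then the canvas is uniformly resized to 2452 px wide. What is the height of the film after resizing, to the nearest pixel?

Fitted into 2043×1362, the film spans the width; its height is 2043 / 1.620 ≈ 1261.11 px.
Resizing to 2452 px wide multiplies everything by 1.2002: 1261.11 → 1513.58 px.

1514 px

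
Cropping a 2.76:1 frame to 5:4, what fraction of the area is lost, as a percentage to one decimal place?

Going from 2.76:1 to 5:4 means cutting width while keeping height.
(1.250)/(2.760) ≈ 0.453 of the area survives, leaving 54.71% discarded.

54.7%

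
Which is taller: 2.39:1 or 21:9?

21:9

2.39 and 21:9 = 2.333; 2.39 > 2.333. The smaller width-to-height ratio is the taller frame.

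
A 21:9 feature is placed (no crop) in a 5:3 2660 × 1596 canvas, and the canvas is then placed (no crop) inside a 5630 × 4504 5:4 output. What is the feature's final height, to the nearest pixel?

2413 px

First fit — 21:9 into 2660×1596 spans the width: 2660.00 × 1140.00.
The 5:3 canvas is width-limited in 5630×4504, giving 5630.00 × 3378.00; scale factor 2.1165.
Applying the same ×2.1165: 1140.00 → 2412.86.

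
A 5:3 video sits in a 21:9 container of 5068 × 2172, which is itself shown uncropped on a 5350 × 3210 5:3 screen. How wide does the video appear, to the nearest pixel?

3821 px

First fit — 5:3 into 5068×2172 spans the height: 3620.00 × 2172.00.
21:9 in 5350×3210: fills the width, so the intermediate becomes 5350.00 × 2292.86 — a scale of ×1.0556.
The video scales with it: width 3620.00 × 1.0556 ≈ 3821.43.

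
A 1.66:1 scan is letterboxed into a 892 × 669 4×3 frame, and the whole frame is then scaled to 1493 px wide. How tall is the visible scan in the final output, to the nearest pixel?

At 892×669 the scan is width-limited, so height = 892 / 1.660 ≈ 537.35 px.
The frame scales by 1493/892 = 1.6738; 537.35 × 1.6738 ≈ 899.40 px.

899 px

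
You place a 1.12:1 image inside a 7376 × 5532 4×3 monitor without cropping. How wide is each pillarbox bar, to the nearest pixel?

590 px

Since 1.120 < 1.333, the image is height-limited.
Content width = 5532 × 1.120 ≈ 6195.84 px.
7376 − 6195.84 = 1180.16 px of bars (590.08 each).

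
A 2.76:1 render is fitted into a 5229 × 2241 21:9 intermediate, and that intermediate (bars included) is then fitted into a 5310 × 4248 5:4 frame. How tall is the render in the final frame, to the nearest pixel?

1924 px

First fit — 2.76:1 into 5229×2241 spans the width: 5229.00 × 1894.57.
Second fit — the 21:9 canvas into 5310×4248 spans the width: 5310.00 × 2275.71 (×1.0155 from 5229×2241).
Applying the same ×1.0155: 1894.57 → 1923.91.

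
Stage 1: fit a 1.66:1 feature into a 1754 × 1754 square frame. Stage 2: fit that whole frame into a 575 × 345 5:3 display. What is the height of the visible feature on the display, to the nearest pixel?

First fit — 1.66:1 into 1754×1754 spans the width: 1754.00 × 1056.63.
Second fit — the square canvas into 575×345 spans the height: 345.00 × 345.00 (×0.1967 from 1754×1754).
The feature scales with it: height 1056.63 × 0.1967 ≈ 207.83.

208 px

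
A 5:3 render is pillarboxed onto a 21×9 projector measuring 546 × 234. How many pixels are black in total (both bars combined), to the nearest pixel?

36504 pixels

5:3 (1.667) < 21×9 (2.333), so the render fills the height.
Content width = 234 × 5/3 ≈ 390.0000 px.
546 − 390.0000 = 156.0000 px of bars.
That's 156.0000 × 234 ≈ 36504 black pixels.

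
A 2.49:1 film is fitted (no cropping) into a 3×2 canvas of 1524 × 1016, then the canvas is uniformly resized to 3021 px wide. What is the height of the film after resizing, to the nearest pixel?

In the 1524×1016 frame the film fills the width: height = 1524 / 2.490 ≈ 612.05 px.
Scaling 1524 → 3021 is ×1.9823, so the height becomes 612.05 × 1.9823 ≈ 1213.25 px.

1213 px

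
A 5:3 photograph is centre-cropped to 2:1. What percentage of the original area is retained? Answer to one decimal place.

The width stays; only height is cut (since 2:1 is wider than 5:3).
Fraction kept = (1.667)/(2.000) ≈ 83.33%.

83.3%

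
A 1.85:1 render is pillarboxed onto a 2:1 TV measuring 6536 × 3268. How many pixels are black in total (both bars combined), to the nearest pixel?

Since 1.850 < 2.000, the render is height-limited.
That makes the image 6045.8000 px wide (3268 × 1.850).
Black = 6536 − 6045.8000 = 490.2000 px.
Bar area = 490.2000 × 3268 ≈ 1601974 px.

1601974 pixels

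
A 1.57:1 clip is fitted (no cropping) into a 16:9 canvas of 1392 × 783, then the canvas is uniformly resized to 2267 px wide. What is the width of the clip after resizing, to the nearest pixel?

In the 1392×783 frame the clip fills the height: width = 783 × 1.570 ≈ 1229.31 px.
Scaling 1392 → 2267 is ×1.6286, so the width becomes 1229.31 × 1.6286 ≈ 2002.04 px.

2002 px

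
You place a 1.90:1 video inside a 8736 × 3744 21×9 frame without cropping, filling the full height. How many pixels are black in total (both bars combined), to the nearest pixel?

6074266 pixels

Content width = 3744 × 1.900 ≈ 7113.6000 px.
Leftover width: 8736 − 7113.6000 = 1622.4000 px.
Across the 3744-px span: 1622.4000 × 3744 ≈ 6074266 px.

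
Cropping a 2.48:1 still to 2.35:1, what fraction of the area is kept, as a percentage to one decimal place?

94.8%

The height stays; only width is cut (since 2.35:1 is narrower than 2.48:1).
(2.350)/(2.480) ≈ 0.948 of the area survives.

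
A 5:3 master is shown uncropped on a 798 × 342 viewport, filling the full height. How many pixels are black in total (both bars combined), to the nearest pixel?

77976 pixels

That makes the image 570.0000 px wide (342 × 5/3).
798 − 570.0000 = 228.0000 px of bars.
Bar area = 228.0000 × 342 ≈ 77976 px.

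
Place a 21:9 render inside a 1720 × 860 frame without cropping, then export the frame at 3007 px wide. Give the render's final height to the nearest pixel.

At 1720×860 the render is width-limited, so height = 1720 × 9/21 ≈ 737.14 px.
Resizing to 3007 px wide multiplies everything by 1.7483: 737.14 → 1288.71 px.

1289 px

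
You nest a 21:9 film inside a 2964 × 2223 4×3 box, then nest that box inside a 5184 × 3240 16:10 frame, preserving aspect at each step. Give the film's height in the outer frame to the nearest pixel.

21:9 in 2964×2223: fills the width, so the film is 2964.00 × 1270.29.
Second fit — the 4×3 canvas into 5184×3240 spans the height: 4320.00 × 3240.00 (×1.4575 from 2964×2223).
The film scales with it: height 1270.29 × 1.4575 ≈ 1851.43.

1851 px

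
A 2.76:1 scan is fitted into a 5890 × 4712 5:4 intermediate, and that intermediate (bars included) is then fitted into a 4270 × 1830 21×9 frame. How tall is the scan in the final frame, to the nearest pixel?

Inside the 5890×4712 canvas the scan is width-limited at 5890.00 × 2134.06.
The 5:4 canvas is height-limited in 4270×1830, giving 2287.50 × 1830.00; scale factor 0.3884.
Applying the same ×0.3884: 2134.06 → 828.80.

829 px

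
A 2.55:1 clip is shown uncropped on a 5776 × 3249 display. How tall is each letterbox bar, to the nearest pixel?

Since 2.550 > 1.778, the clip is width-limited.
Content height = 5776 / 2.550 ≈ 2265.10 px.
Leftover height: 3249 − 2265.10 = 983.90 px → 491.95 each side.

492 px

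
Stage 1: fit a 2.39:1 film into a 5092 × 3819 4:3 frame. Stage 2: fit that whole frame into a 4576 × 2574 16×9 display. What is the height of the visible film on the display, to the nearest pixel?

Inside the 5092×3819 canvas the film is width-limited at 5092.00 × 2130.54.
Second fit — the 4:3 canvas into 4576×2574 spans the height: 3432.00 × 2574.00 (×0.6740 from 5092×3819).
The film scales with it: height 2130.54 × 0.6740 ≈ 1435.98.

1436 px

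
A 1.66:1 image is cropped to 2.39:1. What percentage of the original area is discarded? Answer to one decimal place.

2.39:1 is wider than 1.66:1, so the crop keeps the full width and trims the height.
(1.660)/(2.390) ≈ 0.695 of the area survives, leaving 30.54% discarded.

30.5%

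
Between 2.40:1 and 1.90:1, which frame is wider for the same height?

2.4 and 1.9; 2.4 > 1.9.

2.40:1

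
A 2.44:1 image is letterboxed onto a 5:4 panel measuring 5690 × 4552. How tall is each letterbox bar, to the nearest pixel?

Since 2.440 > 1.250, the image is width-limited.
Content height = 5690 / 2.440 ≈ 2331.97 px.
Black = 4552 − 2331.97 = 2220.03 px, or 1110.02 per bar.

1110 px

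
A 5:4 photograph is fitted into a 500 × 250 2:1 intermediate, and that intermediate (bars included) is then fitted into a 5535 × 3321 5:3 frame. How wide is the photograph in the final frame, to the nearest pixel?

5:4 in 500×250: fills the height, so the photograph is 312.50 × 250.00.
The 2:1 canvas is width-limited in 5535×3321, giving 5535.00 × 2767.50; scale factor 11.0700.
The photograph scales with it: width 312.50 × 11.0700 ≈ 3459.38.

3459 px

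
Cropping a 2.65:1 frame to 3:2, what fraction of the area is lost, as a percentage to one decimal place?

The height stays; only width is cut (since 3:2 is narrower than 2.65:1).
Fraction kept = (1.500)/(2.650) ≈ 56.60%, so 43.40% is lost.

43.4%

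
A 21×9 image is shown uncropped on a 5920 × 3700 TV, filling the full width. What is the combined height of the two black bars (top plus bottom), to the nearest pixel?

1163 px

The image is 5920 × 9/21 ≈ 2537.14 px tall.
3700 − 2537.14 = 1162.86 px of bars.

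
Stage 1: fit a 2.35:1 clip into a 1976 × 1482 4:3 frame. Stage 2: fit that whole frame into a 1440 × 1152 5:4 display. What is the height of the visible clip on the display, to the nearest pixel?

Inside the 1976×1482 canvas the clip is width-limited at 1976.00 × 840.85.
4:3 in 1440×1152: fills the width, so the intermediate becomes 1440.00 × 1080.00 — a scale of ×0.7287.
Applying the same ×0.7287: 840.85 → 612.77.

613 px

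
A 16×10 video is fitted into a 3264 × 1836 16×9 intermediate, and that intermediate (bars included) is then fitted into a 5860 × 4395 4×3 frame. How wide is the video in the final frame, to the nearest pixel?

Inside the 3264×1836 canvas the video is height-limited at 2937.60 × 1836.00.
Second fit — the 16×9 canvas into 5860×4395 spans the width: 5860.00 × 3296.25 (×1.7953 from 3264×1836).
The video scales with it: width 2937.60 × 1.7953 ≈ 5274.00.

5274 px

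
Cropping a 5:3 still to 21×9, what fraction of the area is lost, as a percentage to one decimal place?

Going from 5:3 to 21×9 means cutting height while keeping width.
Area ratio = (1.667)/(2.333) = 71.43%; the remaining 28.57% is cropped out.

28.6%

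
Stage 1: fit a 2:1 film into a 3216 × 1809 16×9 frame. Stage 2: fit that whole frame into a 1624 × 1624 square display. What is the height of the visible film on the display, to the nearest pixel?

812 px

First fit — 2:1 into 3216×1809 spans the width: 3216.00 × 1608.00.
16×9 in 1624×1624: fills the width, so the intermediate becomes 1624.00 × 913.50 — a scale of ×0.5050.
So the film's height is 1608.00 × 0.5050 ≈ 812.00.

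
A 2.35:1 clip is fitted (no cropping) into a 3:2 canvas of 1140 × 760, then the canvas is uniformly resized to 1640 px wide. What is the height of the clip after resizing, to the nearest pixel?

698 px

At 1140×760 the clip is width-limited, so height = 1140 / 2.350 ≈ 485.11 px.
Resizing to 1640 px wide multiplies everything by 1.4386: 485.11 → 697.87 px.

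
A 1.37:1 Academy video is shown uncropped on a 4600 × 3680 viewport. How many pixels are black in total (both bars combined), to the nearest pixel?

1.37:1 Academy is wider than 5:4, so it spans the full width.
That makes the image 3357.6642 px tall (4600 / 1.370).
Black = 3680 − 3357.6642 = 322.3358 px.
Bar area = 322.3358 × 4600 ≈ 1482745 px.

1482745 pixels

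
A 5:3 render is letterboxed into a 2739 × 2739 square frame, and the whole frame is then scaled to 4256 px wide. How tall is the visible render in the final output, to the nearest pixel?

2554 px

At 2739×2739 the render is width-limited, so height = 2739 × 3/5 ≈ 1643.40 px.
Scaling 2739 → 4256 is ×1.5539, so the height becomes 1643.40 × 1.5539 ≈ 2553.60 px.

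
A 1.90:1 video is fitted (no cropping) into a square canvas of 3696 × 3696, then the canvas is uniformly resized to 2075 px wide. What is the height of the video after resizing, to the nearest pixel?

Fitted into 3696×3696, the video spans the width; its height is 3696 / 1.900 ≈ 1945.26 px.
Scaling 3696 → 2075 is ×0.5614, so the height becomes 1945.26 × 0.5614 ≈ 1092.11 px.

1092 px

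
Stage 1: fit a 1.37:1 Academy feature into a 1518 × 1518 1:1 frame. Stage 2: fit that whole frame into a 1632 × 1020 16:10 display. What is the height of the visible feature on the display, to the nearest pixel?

745 px

First fit — 1.37:1 Academy into 1518×1518 spans the width: 1518.00 × 1108.03.
Second fit — the 1:1 canvas into 1632×1020 spans the height: 1020.00 × 1020.00 (×0.6719 from 1518×1518).
Applying the same ×0.6719: 1108.03 → 744.53.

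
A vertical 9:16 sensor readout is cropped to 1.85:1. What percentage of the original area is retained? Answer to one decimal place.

30.4%

The width stays; only height is cut (since 1.85:1 is wider than vertical 9:16).
Area ratio = (0.562)/(1.850) = 30.41% retained.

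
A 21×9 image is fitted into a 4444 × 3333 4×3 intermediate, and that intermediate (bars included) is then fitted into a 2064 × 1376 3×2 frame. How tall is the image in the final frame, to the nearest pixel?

21×9 in 4444×3333: fills the width, so the image is 4444.00 × 1904.57.
4×3 in 2064×1376: fills the height, so the intermediate becomes 1834.67 × 1376.00 — a scale of ×0.4128.
So the image's height is 1904.57 × 0.4128 ≈ 786.29.

786 px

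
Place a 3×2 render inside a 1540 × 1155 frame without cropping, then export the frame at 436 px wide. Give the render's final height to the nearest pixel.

291 px

At 1540×1155 the render is width-limited, so height = 1540 × 2/3 ≈ 1026.67 px.
The frame scales by 436/1540 = 0.2831; 1026.67 × 0.2831 ≈ 290.67 px.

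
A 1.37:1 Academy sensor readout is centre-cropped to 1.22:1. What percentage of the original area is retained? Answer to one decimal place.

89.1%

1.22:1 is narrower than 1.37:1 Academy, so the crop keeps the full height and trims the width.
Area ratio = (1.220)/(1.370) = 89.05% retained.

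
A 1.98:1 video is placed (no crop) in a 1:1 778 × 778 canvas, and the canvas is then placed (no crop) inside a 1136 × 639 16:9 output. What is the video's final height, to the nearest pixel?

323 px

First fit — 1.98:1 into 778×778 spans the width: 778.00 × 392.93.
1:1 in 1136×639: fills the height, so the intermediate becomes 639.00 × 639.00 — a scale of ×0.8213.
So the video's height is 392.93 × 0.8213 ≈ 322.73.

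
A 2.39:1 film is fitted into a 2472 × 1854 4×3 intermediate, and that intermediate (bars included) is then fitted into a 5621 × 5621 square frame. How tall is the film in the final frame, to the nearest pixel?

2352 px

First fit — 2.39:1 into 2472×1854 spans the width: 2472.00 × 1034.31.
The 4×3 canvas is width-limited in 5621×5621, giving 5621.00 × 4215.75; scale factor 2.2739.
So the film's height is 1034.31 × 2.2739 ≈ 2351.88.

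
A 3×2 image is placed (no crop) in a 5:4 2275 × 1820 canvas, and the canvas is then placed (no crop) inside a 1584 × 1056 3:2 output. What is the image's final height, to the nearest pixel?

First fit — 3×2 into 2275×1820 spans the width: 2275.00 × 1516.67.
5:4 in 1584×1056: fills the height, so the intermediate becomes 1320.00 × 1056.00 — a scale of ×0.5802.
The image scales with it: height 1516.67 × 0.5802 ≈ 880.00.

880 px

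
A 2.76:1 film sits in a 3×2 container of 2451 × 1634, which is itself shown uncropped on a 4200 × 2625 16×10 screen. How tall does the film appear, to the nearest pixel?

1427 px

2.76:1 in 2451×1634: fills the width, so the film is 2451.00 × 888.04.
The 3×2 canvas is height-limited in 4200×2625, giving 3937.50 × 2625.00; scale factor 1.6065.
So the film's height is 888.04 × 1.6065 ≈ 1426.63.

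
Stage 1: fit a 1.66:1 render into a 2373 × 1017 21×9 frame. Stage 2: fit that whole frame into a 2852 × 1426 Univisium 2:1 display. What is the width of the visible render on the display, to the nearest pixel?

1.66:1 in 2373×1017: fills the height, so the render is 1688.22 × 1017.00.
The 21×9 canvas is width-limited in 2852×1426, giving 2852.00 × 1222.29; scale factor 1.2019.
The render scales with it: width 1688.22 × 1.2019 ≈ 2028.99.

2029 px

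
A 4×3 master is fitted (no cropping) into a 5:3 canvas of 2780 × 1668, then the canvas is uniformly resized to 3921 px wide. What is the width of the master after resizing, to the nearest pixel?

3137 px

Fitted into 2780×1668, the master spans the height; its width is 1668 × 4/3 ≈ 2224.00 px.
Scaling 2780 → 3921 is ×1.4104, so the width becomes 2224.00 × 1.4104 ≈ 3136.80 px.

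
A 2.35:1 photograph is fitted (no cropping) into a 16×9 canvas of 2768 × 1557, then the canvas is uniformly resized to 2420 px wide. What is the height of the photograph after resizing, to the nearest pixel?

At 2768×1557 the photograph is width-limited, so height = 2768 / 2.350 ≈ 1177.87 px.
The frame scales by 2420/2768 = 0.8743; 1177.87 × 0.8743 ≈ 1029.79 px.

1030 px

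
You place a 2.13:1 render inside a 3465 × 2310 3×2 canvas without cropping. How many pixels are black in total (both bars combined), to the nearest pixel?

2367425 pixels

2.13:1 is wider than 3×2, so it spans the full width.
The render is 3465 / 2.130 ≈ 1626.7606 px tall.
Leftover height: 2310 − 1626.7606 = 683.2394 px.
Bar area = 683.2394 × 3465 ≈ 2367425 px.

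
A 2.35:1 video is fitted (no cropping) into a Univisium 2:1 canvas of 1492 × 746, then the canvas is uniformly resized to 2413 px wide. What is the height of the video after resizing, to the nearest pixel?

Fitted into 1492×746, the video spans the width; its height is 1492 / 2.350 ≈ 634.89 px.
The frame scales by 2413/1492 = 1.6173; 634.89 × 1.6173 ≈ 1026.81 px.

1027 px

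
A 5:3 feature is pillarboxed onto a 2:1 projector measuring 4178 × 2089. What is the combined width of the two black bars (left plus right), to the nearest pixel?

696 px

5:3 (1.667) < 2:1 (2.000), so the feature fills the height.
Content width = 2089 × 5/3 ≈ 3481.67 px.
Leftover width: 4178 − 3481.67 = 696.33 px.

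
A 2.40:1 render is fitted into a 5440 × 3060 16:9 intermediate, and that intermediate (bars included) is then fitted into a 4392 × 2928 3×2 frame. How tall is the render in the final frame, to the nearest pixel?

1830 px

First fit — 2.40:1 into 5440×3060 spans the width: 5440.00 × 2266.67.
The 16:9 canvas is width-limited in 4392×2928, giving 4392.00 × 2470.50; scale factor 0.8074.
The render scales with it: height 2266.67 × 0.8074 ≈ 1830.00.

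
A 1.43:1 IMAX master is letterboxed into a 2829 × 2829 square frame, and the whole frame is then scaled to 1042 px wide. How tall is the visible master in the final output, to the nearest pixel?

At 2829×2829 the master is width-limited, so height = 2829 / 1.430 ≈ 1978.32 px.
The frame scales by 1042/2829 = 0.3683; 1978.32 × 0.3683 ≈ 728.67 px.

729 px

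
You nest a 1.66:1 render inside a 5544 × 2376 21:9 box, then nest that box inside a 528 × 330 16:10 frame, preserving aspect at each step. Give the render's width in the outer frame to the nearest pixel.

1.66:1 in 5544×2376: fills the height, so the render is 3944.16 × 2376.00.
21:9 in 528×330: fills the width, so the intermediate becomes 528.00 × 226.29 — a scale of ×0.0952.
So the render's width is 3944.16 × 0.0952 ≈ 375.63.

376 px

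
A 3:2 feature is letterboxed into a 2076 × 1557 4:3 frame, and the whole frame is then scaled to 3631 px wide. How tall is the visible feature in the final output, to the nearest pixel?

At 2076×1557 the feature is width-limited, so height = 2076 × 2/3 ≈ 1384.00 px.
The frame scales by 3631/2076 = 1.7490; 1384.00 × 1.7490 ≈ 2420.67 px.

2421 px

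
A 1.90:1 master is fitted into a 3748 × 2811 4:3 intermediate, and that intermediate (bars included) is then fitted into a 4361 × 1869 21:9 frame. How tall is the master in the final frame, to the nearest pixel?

1.90:1 in 3748×2811: fills the width, so the master is 3748.00 × 1972.63.
4:3 in 4361×1869: fills the height, so the intermediate becomes 2492.00 × 1869.00 — a scale of ×0.6649.
The master scales with it: height 1972.63 × 0.6649 ≈ 1311.58.

1312 px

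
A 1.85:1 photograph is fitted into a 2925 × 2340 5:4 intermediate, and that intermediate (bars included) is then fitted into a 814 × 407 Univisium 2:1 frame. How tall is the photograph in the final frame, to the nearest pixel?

275 px

First fit — 1.85:1 into 2925×2340 spans the width: 2925.00 × 1581.08.
Second fit — the 5:4 canvas into 814×407 spans the height: 508.75 × 407.00 (×0.1739 from 2925×2340).
So the photograph's height is 1581.08 × 0.1739 ≈ 275.00.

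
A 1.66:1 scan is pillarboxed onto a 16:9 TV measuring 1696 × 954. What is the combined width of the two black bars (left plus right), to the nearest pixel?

Since 1.660 < 1.778, the scan is height-limited.
Content width = 954 × 1.660 ≈ 1583.64 px.
1696 − 1583.64 = 112.36 px of bars.

112 px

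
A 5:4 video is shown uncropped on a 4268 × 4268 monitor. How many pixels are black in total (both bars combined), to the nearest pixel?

3643165 pixels

5:4 (1.250) > square (1.000), so the video fills the width.
Content height = 4268 × 4/5 ≈ 3414.4000 px.
4268 − 3414.4000 = 853.6000 px of bars.
That's 853.6000 × 4268 ≈ 3643165 black pixels.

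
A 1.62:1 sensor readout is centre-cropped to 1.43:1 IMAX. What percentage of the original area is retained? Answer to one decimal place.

88.3%

Going from 1.62:1 to 1.43:1 IMAX means cutting width while keeping height.
(1.430)/(1.620) ≈ 0.883 of the area survives.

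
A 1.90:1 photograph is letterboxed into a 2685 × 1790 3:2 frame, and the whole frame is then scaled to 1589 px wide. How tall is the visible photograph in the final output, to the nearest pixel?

In the 2685×1790 frame the photograph fills the width: height = 2685 / 1.900 ≈ 1413.16 px.
The frame scales by 1589/2685 = 0.5918; 1413.16 × 0.5918 ≈ 836.32 px.

836 px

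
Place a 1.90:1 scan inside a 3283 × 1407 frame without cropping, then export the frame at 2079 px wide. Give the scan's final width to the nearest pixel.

Fitted into 3283×1407, the scan spans the height; its width is 1407 × 1.900 ≈ 2673.30 px.
The frame scales by 2079/3283 = 0.6333; 2673.30 × 0.6333 ≈ 1692.90 px.

1693 px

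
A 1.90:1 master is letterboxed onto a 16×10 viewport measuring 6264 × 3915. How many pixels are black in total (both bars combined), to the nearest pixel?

3872141 pixels

1.90:1 (1.900) > 16×10 (1.600), so the master fills the width.
The master is 6264 / 1.900 ≈ 3296.8421 px tall.
Black = 3915 − 3296.8421 = 618.1579 px.
Bar area = 618.1579 × 6264 ≈ 3872141 px.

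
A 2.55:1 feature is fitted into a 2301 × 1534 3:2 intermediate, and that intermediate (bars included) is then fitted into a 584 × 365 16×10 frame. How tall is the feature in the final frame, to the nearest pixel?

215 px

2.55:1 in 2301×1534: fills the width, so the feature is 2301.00 × 902.35.
3:2 in 584×365: fills the height, so the intermediate becomes 547.50 × 365.00 — a scale of ×0.2379.
The feature scales with it: height 902.35 × 0.2379 ≈ 214.71.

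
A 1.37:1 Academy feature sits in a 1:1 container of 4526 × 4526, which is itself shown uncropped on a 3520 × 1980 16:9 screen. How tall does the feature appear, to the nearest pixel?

First fit — 1.37:1 Academy into 4526×4526 spans the width: 4526.00 × 3303.65.
Second fit — the 1:1 canvas into 3520×1980 spans the height: 1980.00 × 1980.00 (×0.4375 from 4526×4526).
So the feature's height is 3303.65 × 0.4375 ≈ 1445.26.

1445 px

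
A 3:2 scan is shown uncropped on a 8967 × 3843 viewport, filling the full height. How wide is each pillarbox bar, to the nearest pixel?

Content width = 3843 × 3/2 ≈ 5764.50 px.
Leftover width: 8967 − 5764.50 = 3202.50 px → 1601.25 each side.

1601 px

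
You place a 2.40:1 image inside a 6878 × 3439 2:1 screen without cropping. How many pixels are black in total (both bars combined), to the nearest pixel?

2.40:1 (2.400) > 2:1 (2.000), so the image fills the width.
That makes the image 2865.8333 px tall (6878 / 2.400).
Black = 3439 − 2865.8333 = 573.1667 px.
Across the 6878-px span: 573.1667 × 6878 ≈ 3942240 px.

3942240 pixels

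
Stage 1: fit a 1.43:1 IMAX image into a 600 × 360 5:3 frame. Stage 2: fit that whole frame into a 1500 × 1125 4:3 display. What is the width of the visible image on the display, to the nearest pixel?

Inside the 600×360 canvas the image is height-limited at 514.80 × 360.00.
Second fit — the 5:3 canvas into 1500×1125 spans the width: 1500.00 × 900.00 (×2.5000 from 600×360).
So the image's width is 514.80 × 2.5000 ≈ 1287.00.

1287 px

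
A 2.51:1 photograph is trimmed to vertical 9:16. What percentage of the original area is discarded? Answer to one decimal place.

Going from 2.51:1 to vertical 9:16 means cutting width while keeping height.
Area ratio = (0.562)/(2.510) = 22.41%; the remaining 77.59% is cropped out.

77.6%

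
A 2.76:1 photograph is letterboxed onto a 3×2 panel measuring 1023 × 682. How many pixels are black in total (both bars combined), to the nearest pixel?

318509 pixels

Since 2.760 > 1.500, the photograph is width-limited.
That makes the image 370.6522 px tall (1023 / 2.760).
Leftover height: 682 − 370.6522 = 311.3478 px.
Bar area = 311.3478 × 1023 ≈ 318509 px.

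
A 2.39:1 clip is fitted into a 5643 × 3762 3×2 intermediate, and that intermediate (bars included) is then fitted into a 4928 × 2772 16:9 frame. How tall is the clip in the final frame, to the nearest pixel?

1740 px

First fit — 2.39:1 into 5643×3762 spans the width: 5643.00 × 2361.09.
The 3×2 canvas is height-limited in 4928×2772, giving 4158.00 × 2772.00; scale factor 0.7368.
The clip scales with it: height 2361.09 × 0.7368 ≈ 1739.75.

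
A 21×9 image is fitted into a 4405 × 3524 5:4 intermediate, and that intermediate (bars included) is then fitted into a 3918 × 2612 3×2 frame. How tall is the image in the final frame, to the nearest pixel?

21×9 in 4405×3524: fills the width, so the image is 4405.00 × 1887.86.
Second fit — the 5:4 canvas into 3918×2612 spans the height: 3265.00 × 2612.00 (×0.7412 from 4405×3524).
Applying the same ×0.7412: 1887.86 → 1399.29.

1399 px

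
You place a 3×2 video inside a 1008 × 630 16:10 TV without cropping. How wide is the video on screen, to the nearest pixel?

945 px

3×2 is narrower than 16:10, so it spans the full height.
That makes the image 945.00 px wide (630 × 3/2).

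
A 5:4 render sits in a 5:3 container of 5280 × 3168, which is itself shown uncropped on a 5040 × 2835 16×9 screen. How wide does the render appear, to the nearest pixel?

3544 px

Inside the 5280×3168 canvas the render is height-limited at 3960.00 × 3168.00.
Second fit — the 5:3 canvas into 5040×2835 spans the height: 4725.00 × 2835.00 (×0.8949 from 5280×3168).
The render scales with it: width 3960.00 × 0.8949 ≈ 3543.75.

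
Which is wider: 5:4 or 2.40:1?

5:4 = 1.25 and 2.4; 2.4 > 1.25.

2.40:1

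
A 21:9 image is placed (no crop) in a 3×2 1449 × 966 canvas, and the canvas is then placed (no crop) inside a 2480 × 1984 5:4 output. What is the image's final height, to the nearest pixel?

1063 px

21:9 in 1449×966: fills the width, so the image is 1449.00 × 621.00.
3×2 in 2480×1984: fills the width, so the intermediate becomes 2480.00 × 1653.33 — a scale of ×1.7115.
The image scales with it: height 621.00 × 1.7115 ≈ 1062.86.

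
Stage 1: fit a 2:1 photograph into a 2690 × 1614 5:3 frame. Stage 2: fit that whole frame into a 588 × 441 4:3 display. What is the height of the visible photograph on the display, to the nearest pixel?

294 px

First fit — 2:1 into 2690×1614 spans the width: 2690.00 × 1345.00.
Second fit — the 5:3 canvas into 588×441 spans the width: 588.00 × 352.80 (×0.2186 from 2690×1614).
Applying the same ×0.2186: 1345.00 → 294.00.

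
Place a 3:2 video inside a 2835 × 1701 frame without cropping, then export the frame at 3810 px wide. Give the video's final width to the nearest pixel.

3429 px

At 2835×1701 the video is height-limited, so width = 1701 × 3/2 ≈ 2551.50 px.
The frame scales by 3810/2835 = 1.3439; 2551.50 × 1.3439 ≈ 3429.00 px.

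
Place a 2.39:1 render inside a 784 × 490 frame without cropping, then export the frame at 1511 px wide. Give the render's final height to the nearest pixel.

632 px

At 784×490 the render is width-limited, so height = 784 / 2.390 ≈ 328.03 px.
Resizing to 1511 px wide multiplies everything by 1.9273: 328.03 → 632.22 px.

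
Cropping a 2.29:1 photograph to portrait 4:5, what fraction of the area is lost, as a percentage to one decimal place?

65.1%

The height stays; only width is cut (since portrait 4:5 is narrower than 2.29:1).
Area ratio = (0.800)/(2.290) = 34.93%; the remaining 65.07% is cropped out.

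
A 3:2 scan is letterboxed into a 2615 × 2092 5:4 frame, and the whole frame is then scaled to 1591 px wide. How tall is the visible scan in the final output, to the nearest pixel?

In the 2615×2092 frame the scan fills the width: height = 2615 × 2/3 ≈ 1743.33 px.
Resizing to 1591 px wide multiplies everything by 0.6084: 1743.33 → 1060.67 px.

1061 px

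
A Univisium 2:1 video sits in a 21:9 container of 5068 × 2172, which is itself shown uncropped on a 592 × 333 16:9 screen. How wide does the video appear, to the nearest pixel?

Inside the 5068×2172 canvas the video is height-limited at 4344.00 × 2172.00.
21:9 in 592×333: fills the width, so the intermediate becomes 592.00 × 253.71 — a scale of ×0.1168.
So the video's width is 4344.00 × 0.1168 ≈ 507.43.

507 px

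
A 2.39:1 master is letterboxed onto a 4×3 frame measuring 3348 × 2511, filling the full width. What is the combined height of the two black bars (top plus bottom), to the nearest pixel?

That makes the image 1400.84 px tall (3348 / 2.390).
Black = 2511 − 1400.84 = 1110.16 px.

1110 px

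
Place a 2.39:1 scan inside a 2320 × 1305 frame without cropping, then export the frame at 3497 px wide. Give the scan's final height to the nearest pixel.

1463 px

At 2320×1305 the scan is width-limited, so height = 2320 / 2.390 ≈ 970.71 px.
Resizing to 3497 px wide multiplies everything by 1.5073: 970.71 → 1463.18 px.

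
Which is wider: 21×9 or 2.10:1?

21×9

21×9 = 2.333 and 2.1; 2.333 > 2.1.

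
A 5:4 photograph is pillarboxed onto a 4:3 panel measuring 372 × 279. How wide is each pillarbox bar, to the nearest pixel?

12 px

Since 1.250 < 1.333, the photograph is height-limited.
Content width = 279 × 5/4 ≈ 348.75 px.
Leftover width: 372 − 348.75 = 23.25 px → 11.62 each side.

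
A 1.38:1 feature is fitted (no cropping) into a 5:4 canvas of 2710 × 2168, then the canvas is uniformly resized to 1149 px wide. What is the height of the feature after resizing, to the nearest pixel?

At 2710×2168 the feature is width-limited, so height = 2710 / 1.380 ≈ 1963.77 px.
The frame scales by 1149/2710 = 0.4240; 1963.77 × 0.4240 ≈ 832.61 px.

833 px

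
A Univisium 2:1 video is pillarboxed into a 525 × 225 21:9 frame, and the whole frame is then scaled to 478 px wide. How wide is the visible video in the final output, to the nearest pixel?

410 px

Fitted into 525×225, the video spans the height; its width is 225 × 2/1 ≈ 450.00 px.
Resizing to 478 px wide multiplies everything by 0.9105: 450.00 → 409.71 px.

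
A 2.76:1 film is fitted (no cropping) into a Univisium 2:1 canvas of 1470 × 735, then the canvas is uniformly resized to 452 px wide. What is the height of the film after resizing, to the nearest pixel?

At 1470×735 the film is width-limited, so height = 1470 / 2.760 ≈ 532.61 px.
The frame scales by 452/1470 = 0.3075; 532.61 × 0.3075 ≈ 163.77 px.

164 px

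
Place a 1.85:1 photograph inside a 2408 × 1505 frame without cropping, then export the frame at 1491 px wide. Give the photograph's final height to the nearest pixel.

806 px

Fitted into 2408×1505, the photograph spans the width; its height is 2408 / 1.850 ≈ 1301.62 px.
Resizing to 1491 px wide multiplies everything by 0.6192: 1301.62 → 805.95 px.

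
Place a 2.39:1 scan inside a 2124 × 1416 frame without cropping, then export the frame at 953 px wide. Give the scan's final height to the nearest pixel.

399 px

At 2124×1416 the scan is width-limited, so height = 2124 / 2.390 ≈ 888.70 px.
Scaling 2124 → 953 is ×0.4487, so the height becomes 888.70 × 0.4487 ≈ 398.74 px.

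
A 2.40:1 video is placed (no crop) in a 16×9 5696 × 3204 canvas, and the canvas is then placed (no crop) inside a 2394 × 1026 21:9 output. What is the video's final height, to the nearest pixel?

760 px

First fit — 2.40:1 into 5696×3204 spans the width: 5696.00 × 2373.33.
The 16×9 canvas is height-limited in 2394×1026, giving 1824.00 × 1026.00; scale factor 0.3202.
So the video's height is 2373.33 × 0.3202 ≈ 760.00.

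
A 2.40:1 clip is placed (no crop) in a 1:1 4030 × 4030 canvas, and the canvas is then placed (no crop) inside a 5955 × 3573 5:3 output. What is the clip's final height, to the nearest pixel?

First fit — 2.40:1 into 4030×4030 spans the width: 4030.00 × 1679.17.
1:1 in 5955×3573: fills the height, so the intermediate becomes 3573.00 × 3573.00 — a scale of ×0.8866.
Applying the same ×0.8866: 1679.17 → 1488.75.

1489 px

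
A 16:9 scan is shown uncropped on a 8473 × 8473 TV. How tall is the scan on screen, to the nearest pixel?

16:9 (1.778) > 1:1 (1.000), so the scan fills the width.
The scan is 8473 × 9/16 ≈ 4766.06 px tall.

4766 px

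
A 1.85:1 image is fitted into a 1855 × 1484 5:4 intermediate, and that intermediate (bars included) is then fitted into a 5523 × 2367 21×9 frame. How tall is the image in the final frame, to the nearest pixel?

1599 px

First fit — 1.85:1 into 1855×1484 spans the width: 1855.00 × 1002.70.
5:4 in 5523×2367: fills the height, so the intermediate becomes 2958.75 × 2367.00 — a scale of ×1.5950.
The image scales with it: height 1002.70 × 1.5950 ≈ 1599.32.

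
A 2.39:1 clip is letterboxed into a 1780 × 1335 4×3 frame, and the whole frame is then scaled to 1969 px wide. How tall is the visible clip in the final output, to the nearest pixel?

Fitted into 1780×1335, the clip spans the width; its height is 1780 / 2.390 ≈ 744.77 px.
Scaling 1780 → 1969 is ×1.1062, so the height becomes 744.77 × 1.1062 ≈ 823.85 px.

824 px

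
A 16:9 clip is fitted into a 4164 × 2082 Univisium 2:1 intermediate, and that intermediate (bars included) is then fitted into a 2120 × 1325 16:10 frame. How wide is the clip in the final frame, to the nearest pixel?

1884 px

First fit — 16:9 into 4164×2082 spans the height: 3701.33 × 2082.00.
Second fit — the Univisium 2:1 canvas into 2120×1325 spans the width: 2120.00 × 1060.00 (×0.5091 from 4164×2082).
Applying the same ×0.5091: 3701.33 → 1884.44.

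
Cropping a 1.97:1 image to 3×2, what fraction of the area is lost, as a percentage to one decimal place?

3×2 is narrower than 1.97:1, so the crop keeps the full height and trims the width.
Fraction kept = (1.500)/(1.970) ≈ 76.14%, so 23.86% is lost.

23.9%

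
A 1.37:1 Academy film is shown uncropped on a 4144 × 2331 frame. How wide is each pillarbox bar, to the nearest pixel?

1.37:1 Academy is narrower than 16:9, so it spans the full height.
That makes the image 3193.47 px wide (2331 × 1.370).
4144 − 3193.47 = 950.53 px of bars (475.26 each).

475 px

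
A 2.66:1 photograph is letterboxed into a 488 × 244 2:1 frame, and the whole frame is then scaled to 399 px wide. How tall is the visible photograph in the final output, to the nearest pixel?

Fitted into 488×244, the photograph spans the width; its height is 488 / 2.660 ≈ 183.46 px.
Resizing to 399 px wide multiplies everything by 0.8176: 183.46 → 150.00 px.

150 px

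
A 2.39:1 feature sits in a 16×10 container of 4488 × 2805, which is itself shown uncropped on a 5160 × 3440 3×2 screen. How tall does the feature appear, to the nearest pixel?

Inside the 4488×2805 canvas the feature is width-limited at 4488.00 × 1877.82.
Second fit — the 16×10 canvas into 5160×3440 spans the width: 5160.00 × 3225.00 (×1.1497 from 4488×2805).
Applying the same ×1.1497: 1877.82 → 2159.00.

2159 px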